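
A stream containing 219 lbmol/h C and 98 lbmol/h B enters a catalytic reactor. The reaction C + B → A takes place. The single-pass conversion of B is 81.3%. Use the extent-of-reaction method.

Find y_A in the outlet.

B reacted = 0.813 × 98 = 79.67 lbmol/h; ν_B = −1, so ξ = 79.67/1 = 79.67 lbmol/h.
Outlet amounts (n = n₀ + ν ξ):
  C: 219 − 1(79.67) = 139.3
  B: 98 − 1(79.67) = 18.33
  A: 0 + 1(79.67) = 79.67
Total out = 237.3 lbmol/h; y_A = 79.67 / 237.3 = 0.3357.

0.336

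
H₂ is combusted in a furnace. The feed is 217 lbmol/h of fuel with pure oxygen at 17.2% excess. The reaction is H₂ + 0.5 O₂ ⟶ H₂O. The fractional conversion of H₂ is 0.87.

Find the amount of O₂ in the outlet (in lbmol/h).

Stoichiometric O₂ = 0.5 × 217 = 108.5 lbmol/h; O₂ fed = 108.5 × 1.172 = 127.2 lbmol/h.
Fuel reacted = 0.87 × 217 → ξ = 188.8 lbmol/h.
Outlet (n = n₀ + ν ξ):
  H₂: 217 − 1(188.8) = 28.21
  O₂: 127.2 − 0.5(188.8) = 32.77
  H₂O: 0 + 1(188.8) = 188.8

32.8 lbmol/h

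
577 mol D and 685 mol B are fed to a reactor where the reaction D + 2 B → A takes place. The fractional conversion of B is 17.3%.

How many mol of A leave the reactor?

59.3 mol

B reacted = 0.173 × 685 = 118.5 mol; ν_B = −2, so ξ = 118.5/2 = 59.25 mol.
Outlet amounts (n = n₀ + ν ξ):
  D: 577 − 1(59.25) = 517.7
  B: 685 − 2(59.25) = 566.5
  A: 0 + 1(59.25) = 59.25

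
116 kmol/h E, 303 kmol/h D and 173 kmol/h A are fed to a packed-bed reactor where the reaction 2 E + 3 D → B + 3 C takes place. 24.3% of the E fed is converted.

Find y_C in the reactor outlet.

0.0732

E reacted = 0.243 × 116 = 28.19 kmol/h; ν_E = −2, so ξ = 28.19/2 = 14.09 kmol/h.
Outlet amounts (n = n₀ + ν ξ):
  E: 116 − 2(14.09) = 87.81
  D: 303 − 3(14.09) = 260.7
  B: 0 + 1(14.09) = 14.09
  C: 0 + 3(14.09) = 42.28
  A: 173 (inert)
Total out = 577.9 kmol/h; y_C = 42.28 / 577.9 = 0.07316.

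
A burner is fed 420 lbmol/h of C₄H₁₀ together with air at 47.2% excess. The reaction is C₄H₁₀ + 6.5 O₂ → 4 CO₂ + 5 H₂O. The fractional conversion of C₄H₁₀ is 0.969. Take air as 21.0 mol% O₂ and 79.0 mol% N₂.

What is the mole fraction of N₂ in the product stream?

0.75

Stoichiometric O₂ = 6.5 × 420 = 2730 lbmol/h; O₂ fed = 2730 × 1.472 = 4019 lbmol/h.
N₂ fed = 4019 × 79/21 = 15120 lbmol/h.
Fuel reacted = 0.969 × 420 → ξ = 407 lbmol/h.
Outlet (n = n₀ + ν ξ):
  C₄H₁₀: 420 − 1(407) = 13.02
  O₂: 4019 − 6.5(407) = 1373
  N₂: 15120 (inert)
  CO₂: 0 + 4(407) = 1628
  H₂O: 0 + 5(407) = 2035
Total out = 20170 lbmol/h; y_N₂ = 15120 / 20170 = 0.7496.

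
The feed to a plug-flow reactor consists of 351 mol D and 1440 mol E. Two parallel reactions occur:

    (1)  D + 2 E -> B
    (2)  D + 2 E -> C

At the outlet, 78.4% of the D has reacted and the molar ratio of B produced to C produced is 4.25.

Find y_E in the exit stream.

Conversion of D: D consumed = 0.784 × 351 = 275.2 mol = 1ξ₁ + 1ξ₂.
Selectivity: 1ξ₁ / (1ξ₂) = 4.25 → ξ₁ = 4.25 ξ₂.
Substitute: (1·4.25 + 1) ξ₂ = 275.2 → ξ₂ = 52.42 mol, ξ₁ = 222.8 mol.
Outlet amounts (n = n₀ + Σ ν·ξ):
  D: 351 − 1(222.8) − 1(52.42) = 75.82
  E: 1440 − 2(222.8) − 2(52.42) = 889.6
  B: 0 + 1(222.8) = 222.8
  C: 0 + 1(52.42) = 52.42
Total out = 1241 mol; y_E = 889.6 / 1241 = 0.7171.

0.717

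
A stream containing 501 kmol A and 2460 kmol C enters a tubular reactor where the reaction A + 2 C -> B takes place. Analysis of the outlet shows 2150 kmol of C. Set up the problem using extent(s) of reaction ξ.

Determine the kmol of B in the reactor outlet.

155 kmol

For C: n = n₀ − 2ξ → 2150 = 2460 − 2ξ, giving ξ = 155 kmol.
Outlet amounts (n = n₀ + ν ξ):
  A: 501 − 1(155) = 346
  C: 2460 − 2(155) = 2150
  B: 0 + 1(155) = 155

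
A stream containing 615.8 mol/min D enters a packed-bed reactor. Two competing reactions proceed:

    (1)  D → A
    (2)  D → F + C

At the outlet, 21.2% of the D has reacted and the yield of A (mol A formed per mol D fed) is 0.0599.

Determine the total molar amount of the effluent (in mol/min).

Yield of A: 1ξ₁ / 615.8 = 0.0599 → ξ₁ = 36.89 mol/min.
Conversion of D: 1ξ₁ + 1ξ₂ = 0.212 × 615.8 = 130.5 → ξ₂ = 93.66 mol/min.
Outlet amounts (n = n₀ + Σ ν·ξ):
  D: 615.8 − 1(36.89) − 1(93.66) = 485.3
  A: 0 + 1(36.89) = 36.89
  F: 0 + 1(93.66) = 93.66
  C: 0 + 1(93.66) = 93.66
Total out = 485.3 + 36.89 + 93.66 + 93.66 = 709.5 mol/min.

709 mol/min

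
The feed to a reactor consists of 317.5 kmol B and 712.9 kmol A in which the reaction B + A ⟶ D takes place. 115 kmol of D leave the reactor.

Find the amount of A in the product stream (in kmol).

598 kmol

For D: n = n₀ + 1ξ → 115 = 0 + 1ξ, giving ξ = 115 kmol.
Outlet amounts (n = n₀ + ν ξ):
  B: 317.5 − 1(115) = 202.5
  A: 712.9 − 1(115) = 597.9
  D: 0 + 1(115) = 115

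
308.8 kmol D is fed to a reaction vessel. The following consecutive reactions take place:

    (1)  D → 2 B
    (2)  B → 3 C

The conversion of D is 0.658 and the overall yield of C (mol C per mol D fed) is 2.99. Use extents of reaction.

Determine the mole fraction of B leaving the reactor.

Conversion of D: D consumed = 1ξ₁ = 0.658 × 308.8 → ξ₁ = 203.2 kmol.
Yield of C: 3ξ₂ / 308.8 = 2.99 → ξ₂ = 307.8 kmol.
Outlet amounts (n = n₀ + Σ ν·ξ):
  D: 308.8 − 1(203.2) = 105.6
  B: 0 + 2(203.2) − 1(307.8) = 98.61
  C: 0 + 3(307.8) = 923.3
Total out = 1128 kmol; y_B = 98.61 / 1128 = 0.08746.

0.0875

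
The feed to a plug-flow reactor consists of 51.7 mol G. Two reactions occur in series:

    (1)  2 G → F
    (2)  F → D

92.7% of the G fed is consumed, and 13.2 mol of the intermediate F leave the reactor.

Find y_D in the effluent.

0.388

Conversion of G: G consumed = 2ξ₁ = 0.927 × 51.7 → ξ₁ = 23.96 mol.
F balance: n_F = 0 + 1ξ₁ − 1ξ₂ = 13.2 → ξ₂ = (1·23.96 − 13.2)/1 = 10.76 mol.
Outlet amounts (n = n₀ + Σ ν·ξ):
  G: 51.7 − 2(23.96) = 3.774
  F: 0 + 1(23.96) − 1(10.76) = 13.2
  D: 0 + 1(10.76) = 10.76
Total out = 27.74 mol; y_D = 10.76 / 27.74 = 0.388.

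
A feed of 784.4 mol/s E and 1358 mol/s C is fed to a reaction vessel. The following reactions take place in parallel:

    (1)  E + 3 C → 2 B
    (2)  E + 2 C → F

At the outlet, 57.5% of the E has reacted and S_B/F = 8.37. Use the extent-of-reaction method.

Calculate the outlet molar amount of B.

728 mol/s

Conversion of E: E consumed = 0.575 × 784.4 = 451 mol/s = 1ξ₁ + 1ξ₂.
Selectivity: 2ξ₁ / (1ξ₂) = 8.37 → ξ₁ = 4.185 ξ₂.
Substitute: (1·4.185 + 1) ξ₂ = 451 → ξ₂ = 86.99 mol/s, ξ₁ = 364 mol/s.
Outlet amounts (n = n₀ + Σ ν·ξ):
  E: 784.4 − 1(364) − 1(86.99) = 333.4
  C: 1358 − 3(364) − 2(86.99) = 91.9
  B: 0 + 2(364) = 728.1
  F: 0 + 1(86.99) = 86.99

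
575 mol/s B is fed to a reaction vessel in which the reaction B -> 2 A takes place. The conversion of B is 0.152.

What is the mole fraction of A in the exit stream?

B reacted = 0.152 × 575 = 87.4 mol/s; ν_B = −1, so ξ = 87.4/1 = 87.4 mol/s.
Outlet amounts (n = n₀ + ν ξ):
  B: 575 − 1(87.4) = 487.6
  A: 0 + 2(87.4) = 174.8
Total out = 662.4 mol/s; y_A = 174.8 / 662.4 = 0.2639.

0.264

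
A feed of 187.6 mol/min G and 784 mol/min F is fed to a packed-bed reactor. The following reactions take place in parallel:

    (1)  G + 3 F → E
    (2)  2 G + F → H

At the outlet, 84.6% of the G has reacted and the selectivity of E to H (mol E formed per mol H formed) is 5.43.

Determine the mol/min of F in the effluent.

Conversion of G: G consumed = 0.846 × 187.6 = 158.7 mol/min = 1ξ₁ + 2ξ₂.
Selectivity: 1ξ₁ / (1ξ₂) = 5.43 → ξ₁ = 5.43 ξ₂.
Substitute: (1·5.43 + 2) ξ₂ = 158.7 → ξ₂ = 21.36 mol/min, ξ₁ = 116 mol/min.
Outlet amounts (n = n₀ + Σ ν·ξ):
  G: 187.6 − 1(116) − 2(21.36) = 28.89
  F: 784 − 3(116) − 1(21.36) = 414.7
  E: 0 + 1(116) = 116
  H: 0 + 1(21.36) = 21.36

415 mol/min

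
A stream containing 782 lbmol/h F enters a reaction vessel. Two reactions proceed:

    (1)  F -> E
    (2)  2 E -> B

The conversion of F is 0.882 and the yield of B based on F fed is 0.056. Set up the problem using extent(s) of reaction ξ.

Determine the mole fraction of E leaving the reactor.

0.816

Conversion of F: F consumed = 1ξ₁ = 0.882 × 782 → ξ₁ = 689.7 lbmol/h.
Yield of B: 1ξ₂ / 782 = 0.056 → ξ₂ = 43.79 lbmol/h.
Outlet amounts (n = n₀ + Σ ν·ξ):
  F: 782 − 1(689.7) = 92.28
  E: 0 + 1(689.7) − 2(43.79) = 602.1
  B: 0 + 1(43.79) = 43.79
Total out = 738.2 lbmol/h; y_E = 602.1 / 738.2 = 0.8157.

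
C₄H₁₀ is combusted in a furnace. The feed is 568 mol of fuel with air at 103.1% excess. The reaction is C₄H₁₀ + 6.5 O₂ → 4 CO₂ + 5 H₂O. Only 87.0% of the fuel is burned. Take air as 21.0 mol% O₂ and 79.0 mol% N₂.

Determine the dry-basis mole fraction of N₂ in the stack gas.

Stoichiometric O₂ = 6.5 × 568 = 3692 mol; O₂ fed = 3692 × 2.031 = 7498 mol.
N₂ fed = 7498 × 79/21 = 28210 mol.
Fuel reacted = 0.87 × 568 → ξ = 494.2 mol.
Outlet (n = n₀ + ν ξ):
  C₄H₁₀: 568 − 1(494.2) = 73.84
  O₂: 7498 − 6.5(494.2) = 4286
  N₂: 28210 (inert)
  CO₂: 0 + 4(494.2) = 1977
  H₂O: 0 + 5(494.2) = 2471
Dry total = 34550 mol; y_N₂ (dry) = 28210 / 34550 = 0.8166.

0.817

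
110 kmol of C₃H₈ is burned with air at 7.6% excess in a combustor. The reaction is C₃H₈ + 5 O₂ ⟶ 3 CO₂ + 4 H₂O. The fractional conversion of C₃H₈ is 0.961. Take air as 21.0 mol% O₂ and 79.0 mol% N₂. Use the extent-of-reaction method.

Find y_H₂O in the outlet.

0.139

Stoichiometric O₂ = 5 × 110 = 550 kmol; O₂ fed = 550 × 1.076 = 591.8 kmol.
N₂ fed = 591.8 × 79/21 = 2226 kmol.
Fuel reacted = 0.961 × 110 → ξ = 105.7 kmol.
Outlet (n = n₀ + ν ξ):
  C₃H₈: 110 − 1(105.7) = 4.29
  O₂: 591.8 − 5(105.7) = 63.25
  N₂: 2226 (inert)
  CO₂: 0 + 3(105.7) = 317.1
  H₂O: 0 + 4(105.7) = 422.8
Total out = 3034 kmol; y_H₂O = 422.8 / 3034 = 0.1394.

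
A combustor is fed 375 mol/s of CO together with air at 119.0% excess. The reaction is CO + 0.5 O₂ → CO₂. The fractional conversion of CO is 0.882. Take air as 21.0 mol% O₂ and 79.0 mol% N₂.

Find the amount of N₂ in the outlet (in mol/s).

1540 mol/s

Stoichiometric O₂ = 0.5 × 375 = 187.5 mol/s; O₂ fed = 187.5 × 2.190 = 410.6 mol/s.
N₂ fed = 410.6 × 79/21 = 1545 mol/s.
Fuel reacted = 0.882 × 375 → ξ = 330.8 mol/s.
Outlet (n = n₀ + ν ξ):
  CO: 375 − 1(330.8) = 44.25
  O₂: 410.6 − 0.5(330.8) = 245.2
  N₂: 1545 (inert)
  CO₂: 0 + 1(330.8) = 330.8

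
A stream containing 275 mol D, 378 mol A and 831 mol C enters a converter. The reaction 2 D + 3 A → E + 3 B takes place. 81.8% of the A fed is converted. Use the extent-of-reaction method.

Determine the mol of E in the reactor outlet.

103 mol

A reacted = 0.818 × 378 = 309.2 mol; ν_A = −3, so ξ = 309.2/3 = 103.1 mol.
Outlet amounts (n = n₀ + ν ξ):
  D: 275 − 2(103.1) = 68.86
  A: 378 − 3(103.1) = 68.8
  E: 0 + 1(103.1) = 103.1
  B: 0 + 3(103.1) = 309.2
  C: 831 (inert)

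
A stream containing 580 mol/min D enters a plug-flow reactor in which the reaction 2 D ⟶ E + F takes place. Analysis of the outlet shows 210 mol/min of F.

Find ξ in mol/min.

For F: n = n₀ + 1ξ → 210 = 0 + 1ξ, giving ξ = 210 mol/min.
Outlet amounts (n = n₀ + ν ξ):
  D: 580 − 2(210) = 160
  E: 0 + 1(210) = 210
  F: 0 + 1(210) = 210

ξ = 210 mol/min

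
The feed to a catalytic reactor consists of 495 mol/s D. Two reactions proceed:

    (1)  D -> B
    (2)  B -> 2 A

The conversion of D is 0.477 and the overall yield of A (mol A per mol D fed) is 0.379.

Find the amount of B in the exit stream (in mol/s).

Conversion of D: D consumed = 1ξ₁ = 0.477 × 495 → ξ₁ = 236.1 mol/s.
Yield of A: 2ξ₂ / 495 = 0.379 → ξ₂ = 93.8 mol/s.
Outlet amounts (n = n₀ + Σ ν·ξ):
  D: 495 − 1(236.1) = 258.9
  B: 0 + 1(236.1) − 1(93.8) = 142.3
  A: 0 + 2(93.8) = 187.6

142 mol/s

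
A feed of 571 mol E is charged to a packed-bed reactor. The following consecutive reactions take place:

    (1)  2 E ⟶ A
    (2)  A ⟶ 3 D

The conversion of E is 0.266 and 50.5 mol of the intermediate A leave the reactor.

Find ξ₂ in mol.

ξ₂ = 25.4 mol

Conversion of E: E consumed = 2ξ₁ = 0.266 × 571 → ξ₁ = 75.94 mol.
A balance: n_A = 0 + 1ξ₁ − 1ξ₂ = 50.5 → ξ₂ = (1·75.94 − 50.5)/1 = 25.44 mol.
Outlet amounts (n = n₀ + Σ ν·ξ):
  E: 571 − 2(75.94) = 419.1
  A: 0 + 1(75.94) − 1(25.44) = 50.5
  D: 0 + 3(25.44) = 76.33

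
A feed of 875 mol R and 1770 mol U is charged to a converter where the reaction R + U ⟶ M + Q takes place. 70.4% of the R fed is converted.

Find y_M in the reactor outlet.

R reacted = 0.704 × 875 = 616 mol; ν_R = −1, so ξ = 616/1 = 616 mol.
Outlet amounts (n = n₀ + ν ξ):
  R: 875 − 1(616) = 259
  U: 1770 − 1(616) = 1154
  M: 0 + 1(616) = 616
  Q: 0 + 1(616) = 616
Total out = 2645 mol; y_M = 616 / 2645 = 0.2329.

0.233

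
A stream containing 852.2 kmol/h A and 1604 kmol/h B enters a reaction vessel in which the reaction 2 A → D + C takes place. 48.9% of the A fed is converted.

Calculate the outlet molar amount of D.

208 kmol/h

A reacted = 0.489 × 852.2 = 416.7 kmol/h; ν_A = −2, so ξ = 416.7/2 = 208.4 kmol/h.
Outlet amounts (n = n₀ + ν ξ):
  A: 852.2 − 2(208.4) = 435.5
  D: 0 + 1(208.4) = 208.4
  C: 0 + 1(208.4) = 208.4
  B: 1604 (inert)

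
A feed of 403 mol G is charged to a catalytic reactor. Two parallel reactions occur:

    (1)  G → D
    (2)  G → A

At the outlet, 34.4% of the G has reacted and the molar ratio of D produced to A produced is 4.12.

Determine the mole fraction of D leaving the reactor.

Conversion of G: G consumed = 0.344 × 403 = 138.6 mol = 1ξ₁ + 1ξ₂.
Selectivity: 1ξ₁ / (1ξ₂) = 4.12 → ξ₁ = 4.12 ξ₂.
Substitute: (1·4.12 + 1) ξ₂ = 138.6 → ξ₂ = 27.08 mol, ξ₁ = 111.6 mol.
Outlet amounts (n = n₀ + Σ ν·ξ):
  G: 403 − 1(111.6) − 1(27.08) = 264.4
  D: 0 + 1(111.6) = 111.6
  A: 0 + 1(27.08) = 27.08
Total out = 403 mol; y_D = 111.6 / 403 = 0.2768.

0.277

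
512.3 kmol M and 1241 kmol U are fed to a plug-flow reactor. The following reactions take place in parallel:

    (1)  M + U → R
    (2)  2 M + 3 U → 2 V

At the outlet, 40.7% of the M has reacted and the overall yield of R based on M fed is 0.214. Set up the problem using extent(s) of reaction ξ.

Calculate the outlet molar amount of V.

Yield of R: 1ξ₁ / 512.3 = 0.214 → ξ₁ = 109.6 kmol.
Conversion of M: 1ξ₁ + 2ξ₂ = 0.407 × 512.3 = 208.5 → ξ₂ = 49.44 kmol.
Outlet amounts (n = n₀ + Σ ν·ξ):
  M: 512.3 − 1(109.6) − 2(49.44) = 303.8
  U: 1241 − 1(109.6) − 3(49.44) = 983.1
  R: 0 + 1(109.6) = 109.6
  V: 0 + 2(49.44) = 98.87

98.9 kmol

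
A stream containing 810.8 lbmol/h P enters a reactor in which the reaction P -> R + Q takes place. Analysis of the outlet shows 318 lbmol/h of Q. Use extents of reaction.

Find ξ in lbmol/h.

ξ = 318 lbmol/h

For Q: n = n₀ + 1ξ → 318 = 0 + 1ξ, giving ξ = 318 lbmol/h.
Outlet amounts (n = n₀ + ν ξ):
  P: 810.8 − 1(318) = 492.8
  R: 0 + 1(318) = 318
  Q: 0 + 1(318) = 318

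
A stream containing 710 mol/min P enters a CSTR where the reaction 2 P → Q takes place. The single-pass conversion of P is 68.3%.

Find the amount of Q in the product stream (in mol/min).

242 mol/min

P reacted = 0.683 × 710 = 484.9 mol/min; ν_P = −2, so ξ = 484.9/2 = 242.5 mol/min.
Outlet amounts (n = n₀ + ν ξ):
  P: 710 − 2(242.5) = 225.1
  Q: 0 + 1(242.5) = 242.5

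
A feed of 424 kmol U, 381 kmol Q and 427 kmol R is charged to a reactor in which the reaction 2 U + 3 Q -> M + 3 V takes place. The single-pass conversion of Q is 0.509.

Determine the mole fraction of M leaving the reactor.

0.0554

Q reacted = 0.509 × 381 = 193.9 kmol; ν_Q = −3, so ξ = 193.9/3 = 64.64 kmol.
Outlet amounts (n = n₀ + ν ξ):
  U: 424 − 2(64.64) = 294.7
  Q: 381 − 3(64.64) = 187.1
  M: 0 + 1(64.64) = 64.64
  V: 0 + 3(64.64) = 193.9
  R: 427 (inert)
Total out = 1167 kmol; y_M = 64.64 / 1167 = 0.05538.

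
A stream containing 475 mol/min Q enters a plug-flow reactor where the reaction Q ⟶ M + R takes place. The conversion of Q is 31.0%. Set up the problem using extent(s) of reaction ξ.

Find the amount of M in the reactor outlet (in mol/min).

147 mol/min

Q reacted = 0.31 × 475 = 147.2 mol/min; ν_Q = −1, so ξ = 147.2/1 = 147.2 mol/min.
Outlet amounts (n = n₀ + ν ξ):
  Q: 475 − 1(147.2) = 327.8
  M: 0 + 1(147.2) = 147.2
  R: 0 + 1(147.2) = 147.2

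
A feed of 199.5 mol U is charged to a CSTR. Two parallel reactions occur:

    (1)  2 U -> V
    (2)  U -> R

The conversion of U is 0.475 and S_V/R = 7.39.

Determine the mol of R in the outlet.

6.01 mol

Conversion of U: U consumed = 0.475 × 199.5 = 94.76 mol = 2ξ₁ + 1ξ₂.
Selectivity: 1ξ₁ / (1ξ₂) = 7.39 → ξ₁ = 7.39 ξ₂.
Substitute: (2·7.39 + 1) ξ₂ = 94.76 → ξ₂ = 6.005 mol, ξ₁ = 44.38 mol.
Outlet amounts (n = n₀ + Σ ν·ξ):
  U: 199.5 − 2(44.38) − 1(6.005) = 104.7
  V: 0 + 1(44.38) = 44.38
  R: 0 + 1(6.005) = 6.005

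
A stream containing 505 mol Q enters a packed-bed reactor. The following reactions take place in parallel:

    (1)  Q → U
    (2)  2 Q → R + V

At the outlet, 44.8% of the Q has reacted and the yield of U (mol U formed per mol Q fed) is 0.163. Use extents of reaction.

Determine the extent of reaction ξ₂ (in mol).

Yield of U: 1ξ₁ / 505 = 0.163 → ξ₁ = 82.31 mol.
Conversion of Q: 1ξ₁ + 2ξ₂ = 0.448 × 505 = 226.2 → ξ₂ = 71.96 mol.
Outlet amounts (n = n₀ + Σ ν·ξ):
  Q: 505 − 1(82.31) − 2(71.96) = 278.8
  U: 0 + 1(82.31) = 82.31
  R: 0 + 1(71.96) = 71.96
  V: 0 + 1(71.96) = 71.96

ξ₂ = 72 mol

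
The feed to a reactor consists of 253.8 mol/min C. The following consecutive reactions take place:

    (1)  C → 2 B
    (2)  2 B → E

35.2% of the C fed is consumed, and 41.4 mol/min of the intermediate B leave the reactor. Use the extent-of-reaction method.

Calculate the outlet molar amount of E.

68.6 mol/min

Conversion of C: C consumed = 1ξ₁ = 0.352 × 253.8 → ξ₁ = 89.34 mol/min.
B balance: n_B = 0 + 2ξ₁ − 2ξ₂ = 41.4 → ξ₂ = (2·89.34 − 41.4)/2 = 68.64 mol/min.
Outlet amounts (n = n₀ + Σ ν·ξ):
  C: 253.8 − 1(89.34) = 164.5
  B: 0 + 2(89.34) − 2(68.64) = 41.4
  E: 0 + 1(68.64) = 68.64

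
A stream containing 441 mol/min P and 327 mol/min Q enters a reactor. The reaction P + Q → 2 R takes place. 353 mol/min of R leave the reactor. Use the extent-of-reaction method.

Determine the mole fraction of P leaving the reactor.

For R: n = n₀ + 2ξ → 353 = 0 + 2ξ, giving ξ = 176.5 mol/min.
Outlet amounts (n = n₀ + ν ξ):
  P: 441 − 1(176.5) = 264.5
  Q: 327 − 1(176.5) = 150.5
  R: 0 + 2(176.5) = 353
Total out = 768 mol/min; y_P = 264.5 / 768 = 0.3444.

0.344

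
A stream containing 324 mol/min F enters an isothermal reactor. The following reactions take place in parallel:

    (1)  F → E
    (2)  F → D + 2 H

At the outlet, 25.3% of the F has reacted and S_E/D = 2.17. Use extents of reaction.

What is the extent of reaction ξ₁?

Conversion of F: F consumed = 0.253 × 324 = 81.97 mol/min = 1ξ₁ + 1ξ₂.
Selectivity: 1ξ₁ / (1ξ₂) = 2.17 → ξ₁ = 2.17 ξ₂.
Substitute: (1·2.17 + 1) ξ₂ = 81.97 → ξ₂ = 25.86 mol/min, ξ₁ = 56.11 mol/min.
Outlet amounts (n = n₀ + Σ ν·ξ):
  F: 324 − 1(56.11) − 1(25.86) = 242
  E: 0 + 1(56.11) = 56.11
  D: 0 + 1(25.86) = 25.86
  H: 0 + 2(25.86) = 51.72

ξ₁ = 56.1 mol/min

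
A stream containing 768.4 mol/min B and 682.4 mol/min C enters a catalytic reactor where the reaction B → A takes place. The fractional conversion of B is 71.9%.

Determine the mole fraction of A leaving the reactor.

0.381

B reacted = 0.719 × 768.4 = 552.5 mol/min; ν_B = −1, so ξ = 552.5/1 = 552.5 mol/min.
Outlet amounts (n = n₀ + ν ξ):
  B: 768.4 − 1(552.5) = 215.9
  A: 0 + 1(552.5) = 552.5
  C: 682.4 (inert)
Total out = 1451 mol/min; y_A = 552.5 / 1451 = 0.3808.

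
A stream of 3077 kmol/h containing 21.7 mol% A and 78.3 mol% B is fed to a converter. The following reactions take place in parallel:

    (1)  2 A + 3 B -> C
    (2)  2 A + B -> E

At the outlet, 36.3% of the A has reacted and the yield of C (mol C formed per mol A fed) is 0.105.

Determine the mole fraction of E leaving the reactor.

0.019

Yield of C: 1ξ₁ / 667.7 = 0.105 → ξ₁ = 70.11 kmol/h.
Conversion of A: 2ξ₁ + 2ξ₂ = 0.363 × 667.7 = 242.4 → ξ₂ = 51.08 kmol/h.
Outlet amounts (n = n₀ + Σ ν·ξ):
  A: 667.7 − 2(70.11) − 2(51.08) = 425.3
  B: 2409 − 3(70.11) − 1(51.08) = 2148
  C: 0 + 1(70.11) = 70.11
  E: 0 + 1(51.08) = 51.08
Total out = 2694 kmol/h; y_E = 51.08 / 2694 = 0.01896.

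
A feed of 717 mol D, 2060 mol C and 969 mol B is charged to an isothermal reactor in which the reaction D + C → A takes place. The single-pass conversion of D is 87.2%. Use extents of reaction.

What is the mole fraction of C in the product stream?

0.46

D reacted = 0.872 × 717 = 625.2 mol; ν_D = −1, so ξ = 625.2/1 = 625.2 mol.
Outlet amounts (n = n₀ + ν ξ):
  D: 717 − 1(625.2) = 91.78
  C: 2060 − 1(625.2) = 1435
  A: 0 + 1(625.2) = 625.2
  B: 969 (inert)
Total out = 3121 mol; y_C = 1435 / 3121 = 0.4597.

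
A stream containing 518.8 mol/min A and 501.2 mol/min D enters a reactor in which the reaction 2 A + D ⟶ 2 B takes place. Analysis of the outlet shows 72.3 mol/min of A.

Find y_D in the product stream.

0.349

For A: n = n₀ − 2ξ → 72.3 = 518.8 − 2ξ, giving ξ = 223.2 mol/min.
Outlet amounts (n = n₀ + ν ξ):
  A: 518.8 − 2(223.2) = 72.3
  D: 501.2 − 1(223.2) = 278
  B: 0 + 2(223.2) = 446.5
Total out = 796.8 mol/min; y_D = 278 / 796.8 = 0.3489.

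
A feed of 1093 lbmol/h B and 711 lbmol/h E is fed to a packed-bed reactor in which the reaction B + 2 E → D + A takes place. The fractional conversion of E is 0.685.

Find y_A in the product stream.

0.156

E reacted = 0.685 × 711 = 487 lbmol/h; ν_E = −2, so ξ = 487/2 = 243.5 lbmol/h.
Outlet amounts (n = n₀ + ν ξ):
  B: 1093 − 1(243.5) = 849.5
  E: 711 − 2(243.5) = 224
  D: 0 + 1(243.5) = 243.5
  A: 0 + 1(243.5) = 243.5
Total out = 1560 lbmol/h; y_A = 243.5 / 1560 = 0.1561.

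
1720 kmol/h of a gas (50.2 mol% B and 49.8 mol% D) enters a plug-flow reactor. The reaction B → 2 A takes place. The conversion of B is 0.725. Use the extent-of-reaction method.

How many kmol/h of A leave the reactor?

B reacted = 0.725 × 863.4 = 626 kmol/h; ν_B = −1, so ξ = 626/1 = 626 kmol/h.
Outlet amounts (n = n₀ + ν ξ):
  B: 863.4 − 1(626) = 237.4
  A: 0 + 2(626) = 1252
  D: 856.6 (inert)

1250 kmol/h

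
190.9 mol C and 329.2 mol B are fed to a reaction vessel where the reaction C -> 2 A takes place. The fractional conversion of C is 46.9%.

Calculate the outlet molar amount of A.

C reacted = 0.469 × 190.9 = 89.53 mol; ν_C = −1, so ξ = 89.53/1 = 89.53 mol.
Outlet amounts (n = n₀ + ν ξ):
  C: 190.9 − 1(89.53) = 101.4
  A: 0 + 2(89.53) = 179.1
  B: 329.2 (inert)

179 mol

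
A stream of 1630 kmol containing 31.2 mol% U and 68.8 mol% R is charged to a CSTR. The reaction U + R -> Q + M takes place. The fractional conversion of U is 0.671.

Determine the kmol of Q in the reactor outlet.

U reacted = 0.671 × 508.6 = 341.2 kmol; ν_U = −1, so ξ = 341.2/1 = 341.2 kmol.
Outlet amounts (n = n₀ + ν ξ):
  U: 508.6 − 1(341.2) = 167.3
  R: 1121 − 1(341.2) = 780.2
  Q: 0 + 1(341.2) = 341.2
  M: 0 + 1(341.2) = 341.2

341 kmol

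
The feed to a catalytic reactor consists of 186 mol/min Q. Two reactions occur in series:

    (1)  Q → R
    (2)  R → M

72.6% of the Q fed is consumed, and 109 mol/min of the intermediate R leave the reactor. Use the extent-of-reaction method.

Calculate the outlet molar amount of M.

Conversion of Q: Q consumed = 1ξ₁ = 0.726 × 186 → ξ₁ = 135 mol/min.
R balance: n_R = 0 + 1ξ₁ − 1ξ₂ = 109 → ξ₂ = (1·135 − 109)/1 = 26.04 mol/min.
Outlet amounts (n = n₀ + Σ ν·ξ):
  Q: 186 − 1(135) = 50.96
  R: 0 + 1(135) − 1(26.04) = 109
  M: 0 + 1(26.04) = 26.04

26 mol/min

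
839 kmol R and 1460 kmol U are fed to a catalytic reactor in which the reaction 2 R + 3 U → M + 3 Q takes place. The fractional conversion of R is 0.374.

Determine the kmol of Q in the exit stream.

471 kmol

R reacted = 0.374 × 839 = 313.8 kmol; ν_R = −2, so ξ = 313.8/2 = 156.9 kmol.
Outlet amounts (n = n₀ + ν ξ):
  R: 839 − 2(156.9) = 525.2
  U: 1460 − 3(156.9) = 989.3
  M: 0 + 1(156.9) = 156.9
  Q: 0 + 3(156.9) = 470.7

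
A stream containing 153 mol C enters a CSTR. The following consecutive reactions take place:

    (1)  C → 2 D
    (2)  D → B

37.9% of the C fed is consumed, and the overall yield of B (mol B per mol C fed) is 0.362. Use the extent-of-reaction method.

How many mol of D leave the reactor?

60.6 mol

Conversion of C: C consumed = 1ξ₁ = 0.379 × 153 → ξ₁ = 57.99 mol.
Yield of B: 1ξ₂ / 153 = 0.362 → ξ₂ = 55.39 mol.
Outlet amounts (n = n₀ + Σ ν·ξ):
  C: 153 − 1(57.99) = 95.01
  D: 0 + 2(57.99) − 1(55.39) = 60.59
  B: 0 + 1(55.39) = 55.39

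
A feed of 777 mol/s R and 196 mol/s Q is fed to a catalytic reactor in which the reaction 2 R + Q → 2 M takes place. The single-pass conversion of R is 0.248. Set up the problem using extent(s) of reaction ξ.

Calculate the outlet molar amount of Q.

99.7 mol/s

R reacted = 0.248 × 777 = 192.7 mol/s; ν_R = −2, so ξ = 192.7/2 = 96.35 mol/s.
Outlet amounts (n = n₀ + ν ξ):
  R: 777 − 2(96.35) = 584.3
  Q: 196 − 1(96.35) = 99.65
  M: 0 + 2(96.35) = 192.7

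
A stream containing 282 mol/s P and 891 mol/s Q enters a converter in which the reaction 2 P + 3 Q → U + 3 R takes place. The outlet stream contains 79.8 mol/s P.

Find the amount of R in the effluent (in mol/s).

For P: n = n₀ − 2ξ → 79.8 = 282 − 2ξ, giving ξ = 101.1 mol/s.
Outlet amounts (n = n₀ + ν ξ):
  P: 282 − 2(101.1) = 79.8
  Q: 891 − 3(101.1) = 587.7
  U: 0 + 1(101.1) = 101.1
  R: 0 + 3(101.1) = 303.3

303 mol/s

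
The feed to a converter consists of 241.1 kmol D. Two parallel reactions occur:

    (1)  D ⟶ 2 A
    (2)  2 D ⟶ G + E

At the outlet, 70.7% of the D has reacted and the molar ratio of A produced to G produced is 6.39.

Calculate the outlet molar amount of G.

Conversion of D: D consumed = 0.707 × 241.1 = 170.5 kmol = 1ξ₁ + 2ξ₂.
Selectivity: 2ξ₁ / (1ξ₂) = 6.39 → ξ₁ = 3.195 ξ₂.
Substitute: (1·3.195 + 2) ξ₂ = 170.5 → ξ₂ = 32.81 kmol, ξ₁ = 104.8 kmol.
Outlet amounts (n = n₀ + Σ ν·ξ):
  D: 241.1 − 1(104.8) − 2(32.81) = 70.64
  A: 0 + 2(104.8) = 209.7
  G: 0 + 1(32.81) = 32.81
  E: 0 + 1(32.81) = 32.81

32.8 kmol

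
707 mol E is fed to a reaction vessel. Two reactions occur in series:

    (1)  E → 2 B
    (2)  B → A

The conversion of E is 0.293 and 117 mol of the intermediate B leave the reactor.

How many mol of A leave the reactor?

Conversion of E: E consumed = 1ξ₁ = 0.293 × 707 → ξ₁ = 207.2 mol.
B balance: n_B = 0 + 2ξ₁ − 1ξ₂ = 117 → ξ₂ = (2·207.2 − 117)/1 = 297.3 mol.
Outlet amounts (n = n₀ + Σ ν·ξ):
  E: 707 − 1(207.2) = 499.8
  B: 0 + 2(207.2) − 1(297.3) = 117
  A: 0 + 1(297.3) = 297.3

297 mol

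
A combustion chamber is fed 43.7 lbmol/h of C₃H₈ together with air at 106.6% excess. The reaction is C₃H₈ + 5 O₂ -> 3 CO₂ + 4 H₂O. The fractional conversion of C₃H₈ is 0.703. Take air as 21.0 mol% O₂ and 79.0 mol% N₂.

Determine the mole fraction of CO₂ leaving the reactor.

Stoichiometric O₂ = 5 × 43.7 = 218.5 lbmol/h; O₂ fed = 218.5 × 2.066 = 451.4 lbmol/h.
N₂ fed = 451.4 × 79/21 = 1698 lbmol/h.
Fuel reacted = 0.703 × 43.7 → ξ = 30.72 lbmol/h.
Outlet (n = n₀ + ν ξ):
  C₃H₈: 43.7 − 1(30.72) = 12.98
  O₂: 451.4 − 5(30.72) = 297.8
  N₂: 1698 (inert)
  CO₂: 0 + 3(30.72) = 92.16
  H₂O: 0 + 4(30.72) = 122.9
Total out = 2224 lbmol/h; y_CO₂ = 92.16 / 2224 = 0.04144.

0.0414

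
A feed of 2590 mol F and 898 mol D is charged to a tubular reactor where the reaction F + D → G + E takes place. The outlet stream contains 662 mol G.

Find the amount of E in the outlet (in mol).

For G: n = n₀ + 1ξ → 662 = 0 + 1ξ, giving ξ = 662 mol.
Outlet amounts (n = n₀ + ν ξ):
  F: 2590 − 1(662) = 1928
  D: 898 − 1(662) = 236
  G: 0 + 1(662) = 662
  E: 0 + 1(662) = 662

662 mol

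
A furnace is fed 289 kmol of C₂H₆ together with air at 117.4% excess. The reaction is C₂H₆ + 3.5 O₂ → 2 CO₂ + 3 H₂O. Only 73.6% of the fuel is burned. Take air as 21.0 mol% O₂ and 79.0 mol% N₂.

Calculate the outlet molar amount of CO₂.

Stoichiometric O₂ = 3.5 × 289 = 1012 kmol; O₂ fed = 1012 × 2.174 = 2199 kmol.
N₂ fed = 2199 × 79/21 = 8272 kmol.
Fuel reacted = 0.736 × 289 → ξ = 212.7 kmol.
Outlet (n = n₀ + ν ξ):
  C₂H₆: 289 − 1(212.7) = 76.3
  O₂: 2199 − 3.5(212.7) = 1455
  N₂: 8272 (inert)
  CO₂: 0 + 2(212.7) = 425.4
  H₂O: 0 + 3(212.7) = 638.1

425 kmol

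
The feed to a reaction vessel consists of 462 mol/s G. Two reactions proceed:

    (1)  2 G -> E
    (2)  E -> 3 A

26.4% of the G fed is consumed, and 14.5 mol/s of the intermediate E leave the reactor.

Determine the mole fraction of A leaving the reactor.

Conversion of G: G consumed = 2ξ₁ = 0.264 × 462 → ξ₁ = 60.98 mol/s.
E balance: n_E = 0 + 1ξ₁ − 1ξ₂ = 14.5 → ξ₂ = (1·60.98 − 14.5)/1 = 46.48 mol/s.
Outlet amounts (n = n₀ + Σ ν·ξ):
  G: 462 − 2(60.98) = 340
  E: 0 + 1(60.98) − 1(46.48) = 14.5
  A: 0 + 3(46.48) = 139.5
Total out = 494 mol/s; y_A = 139.5 / 494 = 0.2823.

0.282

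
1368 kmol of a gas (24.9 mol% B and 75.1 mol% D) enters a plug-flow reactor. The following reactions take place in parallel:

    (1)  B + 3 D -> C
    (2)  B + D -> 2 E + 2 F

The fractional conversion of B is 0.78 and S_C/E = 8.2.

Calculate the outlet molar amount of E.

30.5 kmol

Conversion of B: B consumed = 0.78 × 340.6 = 265.7 kmol = 1ξ₁ + 1ξ₂.
Selectivity: 1ξ₁ / (2ξ₂) = 8.2 → ξ₁ = 16.4 ξ₂.
Substitute: (1·16.4 + 1) ξ₂ = 265.7 → ξ₂ = 15.27 kmol, ξ₁ = 250.4 kmol.
Outlet amounts (n = n₀ + Σ ν·ξ):
  B: 340.6 − 1(250.4) − 1(15.27) = 74.94
  D: 1027 − 3(250.4) − 1(15.27) = 260.8
  C: 0 + 1(250.4) = 250.4
  E: 0 + 2(15.27) = 30.54
  F: 0 + 2(15.27) = 30.54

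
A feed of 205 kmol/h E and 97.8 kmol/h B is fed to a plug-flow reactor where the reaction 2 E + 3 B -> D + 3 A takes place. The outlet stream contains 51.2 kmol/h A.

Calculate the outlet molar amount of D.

For A: n = n₀ + 3ξ → 51.2 = 0 + 3ξ, giving ξ = 17.07 kmol/h.
Outlet amounts (n = n₀ + ν ξ):
  E: 205 − 2(17.07) = 170.9
  B: 97.8 − 3(17.07) = 46.6
  D: 0 + 1(17.07) = 17.07
  A: 0 + 3(17.07) = 51.2

17.1 kmol/h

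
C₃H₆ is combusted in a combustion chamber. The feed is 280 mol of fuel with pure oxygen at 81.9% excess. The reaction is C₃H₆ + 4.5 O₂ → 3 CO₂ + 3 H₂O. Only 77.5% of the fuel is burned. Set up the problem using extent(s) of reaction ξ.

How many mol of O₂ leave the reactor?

1320 mol

Stoichiometric O₂ = 4.5 × 280 = 1260 mol; O₂ fed = 1260 × 1.819 = 2292 mol.
Fuel reacted = 0.775 × 280 → ξ = 217 mol.
Outlet (n = n₀ + ν ξ):
  C₃H₆: 280 − 1(217) = 63
  O₂: 2292 − 4.5(217) = 1315
  CO₂: 0 + 3(217) = 651
  H₂O: 0 + 3(217) = 651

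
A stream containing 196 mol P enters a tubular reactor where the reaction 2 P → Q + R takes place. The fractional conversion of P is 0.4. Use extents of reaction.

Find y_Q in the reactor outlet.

P reacted = 0.4 × 196 = 78.4 mol; ν_P = −2, so ξ = 78.4/2 = 39.2 mol.
Outlet amounts (n = n₀ + ν ξ):
  P: 196 − 2(39.2) = 117.6
  Q: 0 + 1(39.2) = 39.2
  R: 0 + 1(39.2) = 39.2
Total out = 196 mol; y_Q = 39.2 / 196 = 0.2.

0.2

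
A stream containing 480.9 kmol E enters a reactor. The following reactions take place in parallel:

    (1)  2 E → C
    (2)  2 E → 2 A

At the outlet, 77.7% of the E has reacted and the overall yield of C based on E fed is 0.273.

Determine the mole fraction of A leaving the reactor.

0.318

Yield of C: 1ξ₁ / 480.9 = 0.273 → ξ₁ = 131.3 kmol.
Conversion of E: 2ξ₁ + 2ξ₂ = 0.777 × 480.9 = 373.7 → ξ₂ = 55.54 kmol.
Outlet amounts (n = n₀ + Σ ν·ξ):
  E: 480.9 − 2(131.3) − 2(55.54) = 107.2
  C: 0 + 1(131.3) = 131.3
  A: 0 + 2(55.54) = 111.1
Total out = 349.6 kmol; y_A = 111.1 / 349.6 = 0.3177.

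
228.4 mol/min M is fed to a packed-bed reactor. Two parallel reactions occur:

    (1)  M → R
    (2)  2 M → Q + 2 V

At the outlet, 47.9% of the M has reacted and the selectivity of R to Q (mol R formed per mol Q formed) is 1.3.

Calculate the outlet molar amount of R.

Conversion of M: M consumed = 0.479 × 228.4 = 109.4 mol/min = 1ξ₁ + 2ξ₂.
Selectivity: 1ξ₁ / (1ξ₂) = 1.3 → ξ₁ = 1.3 ξ₂.
Substitute: (1·1.3 + 2) ξ₂ = 109.4 → ξ₂ = 33.15 mol/min, ξ₁ = 43.1 mol/min.
Outlet amounts (n = n₀ + Σ ν·ξ):
  M: 228.4 − 1(43.1) − 2(33.15) = 119
  R: 0 + 1(43.1) = 43.1
  Q: 0 + 1(33.15) = 33.15
  V: 0 + 2(33.15) = 66.31

43.1 mol/min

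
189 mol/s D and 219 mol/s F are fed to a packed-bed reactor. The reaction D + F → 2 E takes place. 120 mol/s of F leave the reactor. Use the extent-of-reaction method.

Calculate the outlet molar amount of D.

For F: n = n₀ − 1ξ → 120 = 219 − 1ξ, giving ξ = 99 mol/s.
Outlet amounts (n = n₀ + ν ξ):
  D: 189 − 1(99) = 90
  F: 219 − 1(99) = 120
  E: 0 + 2(99) = 198

90 mol/s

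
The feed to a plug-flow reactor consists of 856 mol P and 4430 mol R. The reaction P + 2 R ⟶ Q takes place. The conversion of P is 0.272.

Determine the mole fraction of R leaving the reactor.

P reacted = 0.272 × 856 = 232.8 mol; ν_P = −1, so ξ = 232.8/1 = 232.8 mol.
Outlet amounts (n = n₀ + ν ξ):
  P: 856 − 1(232.8) = 623.2
  R: 4430 − 2(232.8) = 3964
  Q: 0 + 1(232.8) = 232.8
Total out = 4820 mol; y_R = 3964 / 4820 = 0.8224.

0.822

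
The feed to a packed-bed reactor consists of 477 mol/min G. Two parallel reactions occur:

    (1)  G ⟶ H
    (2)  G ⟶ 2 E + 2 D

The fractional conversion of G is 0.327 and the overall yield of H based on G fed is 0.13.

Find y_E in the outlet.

0.248

Yield of H: 1ξ₁ / 477 = 0.13 → ξ₁ = 62.01 mol/min.
Conversion of G: 1ξ₁ + 1ξ₂ = 0.327 × 477 = 156 → ξ₂ = 93.97 mol/min.
Outlet amounts (n = n₀ + Σ ν·ξ):
  G: 477 − 1(62.01) − 1(93.97) = 321
  H: 0 + 1(62.01) = 62.01
  E: 0 + 2(93.97) = 187.9
  D: 0 + 2(93.97) = 187.9
Total out = 758.9 mol/min; y_E = 187.9 / 758.9 = 0.2476.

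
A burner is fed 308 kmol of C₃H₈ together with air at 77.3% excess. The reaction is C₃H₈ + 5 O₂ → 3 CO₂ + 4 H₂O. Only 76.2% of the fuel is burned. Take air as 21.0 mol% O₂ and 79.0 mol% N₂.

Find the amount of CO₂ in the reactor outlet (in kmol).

704 kmol

Stoichiometric O₂ = 5 × 308 = 1540 kmol; O₂ fed = 1540 × 1.773 = 2730 kmol.
N₂ fed = 2730 × 79/21 = 10270 kmol.
Fuel reacted = 0.762 × 308 → ξ = 234.7 kmol.
Outlet (n = n₀ + ν ξ):
  C₃H₈: 308 − 1(234.7) = 73.3
  O₂: 2730 − 5(234.7) = 1557
  N₂: 10270 (inert)
  CO₂: 0 + 3(234.7) = 704.1
  H₂O: 0 + 4(234.7) = 938.8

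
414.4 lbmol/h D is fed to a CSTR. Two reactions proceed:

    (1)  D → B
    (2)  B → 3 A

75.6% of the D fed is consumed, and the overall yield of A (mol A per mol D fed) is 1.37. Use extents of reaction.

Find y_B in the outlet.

Conversion of D: D consumed = 1ξ₁ = 0.756 × 414.4 → ξ₁ = 313.3 lbmol/h.
Yield of A: 3ξ₂ / 414.4 = 1.37 → ξ₂ = 189.2 lbmol/h.
Outlet amounts (n = n₀ + Σ ν·ξ):
  D: 414.4 − 1(313.3) = 101.1
  B: 0 + 1(313.3) − 1(189.2) = 124
  A: 0 + 3(189.2) = 567.7
Total out = 792.9 lbmol/h; y_B = 124 / 792.9 = 0.1564.

0.156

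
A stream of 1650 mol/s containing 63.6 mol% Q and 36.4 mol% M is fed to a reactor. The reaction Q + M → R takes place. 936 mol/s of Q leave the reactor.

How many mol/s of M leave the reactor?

487 mol/s

For Q: n = n₀ − 1ξ → 936 = 1049 − 1ξ, giving ξ = 113.4 mol/s.
Outlet amounts (n = n₀ + ν ξ):
  Q: 1049 − 1(113.4) = 936
  M: 600.6 − 1(113.4) = 487.2
  R: 0 + 1(113.4) = 113.4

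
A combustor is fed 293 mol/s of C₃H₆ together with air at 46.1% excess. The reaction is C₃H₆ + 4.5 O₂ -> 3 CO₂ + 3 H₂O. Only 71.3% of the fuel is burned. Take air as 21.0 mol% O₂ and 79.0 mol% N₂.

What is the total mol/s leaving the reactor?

Stoichiometric O₂ = 4.5 × 293 = 1318 mol/s; O₂ fed = 1318 × 1.461 = 1926 mol/s.
N₂ fed = 1926 × 79/21 = 7247 mol/s.
Fuel reacted = 0.713 × 293 → ξ = 208.9 mol/s.
Outlet (n = n₀ + ν ξ):
  C₃H₆: 293 − 1(208.9) = 84.09
  O₂: 1926 − 4.5(208.9) = 986.2
  N₂: 7247 (inert)
  CO₂: 0 + 3(208.9) = 626.7
  H₂O: 0 + 3(208.9) = 626.7
Total out = 84.09 + 986.2 + 7247 + 626.7 + 626.7 = 9570 mol/s.

9570 mol/s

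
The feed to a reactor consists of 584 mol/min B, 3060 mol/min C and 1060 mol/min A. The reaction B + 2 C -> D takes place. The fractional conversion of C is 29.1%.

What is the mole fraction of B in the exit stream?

0.0364

C reacted = 0.291 × 3060 = 890.5 mol/min; ν_C = −2, so ξ = 890.5/2 = 445.2 mol/min.
Outlet amounts (n = n₀ + ν ξ):
  B: 584 − 1(445.2) = 138.8
  C: 3060 − 2(445.2) = 2170
  D: 0 + 1(445.2) = 445.2
  A: 1060 (inert)
Total out = 3814 mol/min; y_B = 138.8 / 3814 = 0.03639.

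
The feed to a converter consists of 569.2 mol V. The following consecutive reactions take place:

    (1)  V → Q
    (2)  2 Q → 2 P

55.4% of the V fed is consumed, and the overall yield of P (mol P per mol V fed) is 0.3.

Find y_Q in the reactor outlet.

0.254

Conversion of V: V consumed = 1ξ₁ = 0.554 × 569.2 → ξ₁ = 315.3 mol.
Yield of P: 2ξ₂ / 569.2 = 0.3 → ξ₂ = 85.38 mol.
Outlet amounts (n = n₀ + Σ ν·ξ):
  V: 569.2 − 1(315.3) = 253.9
  Q: 0 + 1(315.3) − 2(85.38) = 144.6
  P: 0 + 2(85.38) = 170.8
Total out = 569.2 mol; y_Q = 144.6 / 569.2 = 0.254.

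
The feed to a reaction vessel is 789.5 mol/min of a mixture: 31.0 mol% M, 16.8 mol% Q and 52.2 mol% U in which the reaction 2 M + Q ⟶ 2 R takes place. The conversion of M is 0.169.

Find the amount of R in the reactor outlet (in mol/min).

41.4 mol/min

M reacted = 0.169 × 244.7 = 41.36 mol/min; ν_M = −2, so ξ = 41.36/2 = 20.68 mol/min.
Outlet amounts (n = n₀ + ν ξ):
  M: 244.7 − 2(20.68) = 203.4
  Q: 132.6 − 1(20.68) = 112
  R: 0 + 2(20.68) = 41.36
  U: 412.1 (inert)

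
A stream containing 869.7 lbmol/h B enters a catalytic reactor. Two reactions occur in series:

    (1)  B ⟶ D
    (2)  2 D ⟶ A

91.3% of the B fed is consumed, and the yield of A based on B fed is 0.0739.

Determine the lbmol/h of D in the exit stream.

Conversion of B: B consumed = 1ξ₁ = 0.913 × 869.7 → ξ₁ = 794 lbmol/h.
Yield of A: 1ξ₂ / 869.7 = 0.0739 → ξ₂ = 64.27 lbmol/h.
Outlet amounts (n = n₀ + Σ ν·ξ):
  B: 869.7 − 1(794) = 75.66
  D: 0 + 1(794) − 2(64.27) = 665.5
  A: 0 + 1(64.27) = 64.27

665 lbmol/h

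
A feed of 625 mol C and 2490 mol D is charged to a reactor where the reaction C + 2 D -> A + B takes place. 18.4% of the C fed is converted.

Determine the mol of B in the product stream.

C reacted = 0.184 × 625 = 115 mol; ν_C = −1, so ξ = 115/1 = 115 mol.
Outlet amounts (n = n₀ + ν ξ):
  C: 625 − 1(115) = 510
  D: 2490 − 2(115) = 2260
  A: 0 + 1(115) = 115
  B: 0 + 1(115) = 115

115 mol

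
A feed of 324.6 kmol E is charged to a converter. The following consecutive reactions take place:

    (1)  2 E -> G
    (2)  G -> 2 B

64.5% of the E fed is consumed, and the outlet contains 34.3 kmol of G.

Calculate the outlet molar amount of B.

141 kmol

Conversion of E: E consumed = 2ξ₁ = 0.645 × 324.6 → ξ₁ = 104.7 kmol.
G balance: n_G = 0 + 1ξ₁ − 1ξ₂ = 34.3 → ξ₂ = (1·104.7 − 34.3)/1 = 70.38 kmol.
Outlet amounts (n = n₀ + Σ ν·ξ):
  E: 324.6 − 2(104.7) = 115.2
  G: 0 + 1(104.7) − 1(70.38) = 34.3
  B: 0 + 2(70.38) = 140.8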